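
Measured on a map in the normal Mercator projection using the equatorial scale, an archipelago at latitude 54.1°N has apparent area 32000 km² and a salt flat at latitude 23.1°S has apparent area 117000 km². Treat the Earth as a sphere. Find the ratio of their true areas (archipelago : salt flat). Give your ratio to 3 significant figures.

Mercator's areal exaggeration is sec²φ; hence true area = (apparent area) · cos²φ.
True area of archipelago: 32000 × cos²(54.1°) = 32000 × 0.3438 = 11000 km².
True area of salt flat: 117000 × cos²(23.1°) = 117000 × 0.8461 = 98990 km².
Ratio = 11000 / 98990 ≈ 0.111.

0.111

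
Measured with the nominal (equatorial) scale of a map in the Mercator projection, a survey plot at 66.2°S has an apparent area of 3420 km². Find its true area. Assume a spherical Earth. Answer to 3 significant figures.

557 km²

Mercator is conformal, so the point scale is isotropic: h = k = sec φ = 1/cos φ.
Areal scale = k² = sec²φ = 1/cos²(66.2°) = 1/0.4035² = 6.141.
True area = apparent / (areal scale) = 3420 / 6.141 ≈ 557 km².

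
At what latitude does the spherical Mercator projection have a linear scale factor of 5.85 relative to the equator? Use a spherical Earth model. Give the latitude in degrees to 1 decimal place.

Mercator scale is k = sec φ = 1/cos φ.
1/cos φ = 5.85  ⇒  cos φ = 0.1709  ⇒  φ = arccos(0.1709) ≈ 80.2°.

80.2°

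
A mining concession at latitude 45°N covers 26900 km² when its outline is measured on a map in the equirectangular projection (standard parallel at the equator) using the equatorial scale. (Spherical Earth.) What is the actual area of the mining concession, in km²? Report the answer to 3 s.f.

19000 km²

In the plate carrée (x = Rλ, y = Rφ), meridians are true-scale (h = 1) and parallels are stretched by k = sec φ.
Areal scale = h·k = 1 × sec φ; at 45°, h = 1.000, k = 1.414, so h·k = 1.414.
True area = apparent / (areal scale) = 26900 / 1.414 ≈ 19000 km².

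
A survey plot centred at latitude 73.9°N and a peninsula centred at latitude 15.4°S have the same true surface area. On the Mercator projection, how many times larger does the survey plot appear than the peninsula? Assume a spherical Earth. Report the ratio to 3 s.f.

Mercator is conformal with k = sec φ, so areal scale = k² = sec²φ.
At 73.9°: sec²(73.9°) = 1/0.2773² = 13.00.
At 15.4°: sec²(15.4°) = 1/0.9641² = 1.076.
Ratio = 13.00/1.076 = cos²(15.4°)/cos²(73.9°) ≈ 12.1.

12.1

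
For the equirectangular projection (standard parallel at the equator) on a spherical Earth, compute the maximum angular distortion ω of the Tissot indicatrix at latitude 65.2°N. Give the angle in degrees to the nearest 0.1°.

48.3°

Plate carrée maps x = Rλ, y = Rφ. The meridian scale is h = 1 and the parallel scale is k = 1/cos φ = sec φ.
At 65.2°: h = 1.000, k = 2.384; principal scales a = 2.384, b = 1.000.
sin(ω/2) = (a − b)/(a + b) = 1.384/3.384 = 0.4090, so ω = 2 arcsin(0.4090) ≈ 48.3°.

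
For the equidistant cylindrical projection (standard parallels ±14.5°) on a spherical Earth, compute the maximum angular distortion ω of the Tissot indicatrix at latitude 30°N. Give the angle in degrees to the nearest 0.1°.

In the equirectangular projection with standard parallel φ₀ = 14.5° (x = Rλ cos φ₀, y = Rφ), meridians are true-scale (h = 1) and the parallel scale is k = cos φ₀ / cos φ.
At 30°: h = 1.000, k = 1.118; principal scales a = 1.118, b = 1.000.
sin(ω/2) = (a − b)/(a + b) = 0.1179/2.118 = 0.05568, so ω = 2 arcsin(0.05568) ≈ 6.4°.

6.4°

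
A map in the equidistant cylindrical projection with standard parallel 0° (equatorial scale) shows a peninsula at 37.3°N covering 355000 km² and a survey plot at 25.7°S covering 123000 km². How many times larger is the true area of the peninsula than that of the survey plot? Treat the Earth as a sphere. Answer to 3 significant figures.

2.55

On the plate carrée, areal scale = h·k = 1 × sec φ, so true area = apparent × cos φ.
True area of peninsula: 355000 × cos(37.3°) = 355000 × 0.7955 = 282400 km².
True area of survey plot: 123000 × cos(25.7°) = 123000 × 0.9011 = 110800 km².
Ratio = 282400 / 110800 ≈ 2.55.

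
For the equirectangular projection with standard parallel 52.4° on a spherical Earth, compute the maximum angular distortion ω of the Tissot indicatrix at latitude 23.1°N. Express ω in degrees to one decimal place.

23.4°

The equidistant cylindrical projection with φ₀ = 52.4° has h = 1 (meridians true) and k = cos φ₀ / cos φ along parallels.
At 23.1°: h = 1.000, k = 0.6633; principal scales a = 1.000, b = 0.6633.
sin(ω/2) = (a − b)/(a + b) = 0.3367/1.663 = 0.2024, so ω = 2 arcsin(0.2024) ≈ 23.4°.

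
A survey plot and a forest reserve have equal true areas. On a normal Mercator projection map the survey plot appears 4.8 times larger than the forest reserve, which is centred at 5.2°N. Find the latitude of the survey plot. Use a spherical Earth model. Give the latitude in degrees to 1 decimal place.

Mercator areal scale is sec²φ, so apparent-area ratio = sec²φ₁ / sec²φ₂ = cos²φ₂ / cos²φ₁.
cos²φ₂ / cos²φ₁ = 4.8  ⇒  cos φ₁ = cos 5.2° / √4.8 = 0.9959/2.191 = 0.4546.
φ₁ = arccos(0.4546) ≈ 63.0°.

63.0°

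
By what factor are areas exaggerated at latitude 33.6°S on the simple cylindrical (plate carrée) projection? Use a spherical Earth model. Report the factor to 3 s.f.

1.20

Plate carrée maps x = Rλ, y = Rφ. The meridian scale is h = 1 and the parallel scale is k = 1/cos φ = sec φ.
Areal scale = h·k = 1 × sec φ; at 33.6°, h = 1.000, k = 1.201, so h·k = 1.201.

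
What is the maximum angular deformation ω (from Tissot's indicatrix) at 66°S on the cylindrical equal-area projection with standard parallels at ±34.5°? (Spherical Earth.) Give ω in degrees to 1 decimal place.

For cylindrical equal-area with standard parallel φ₀, h = cos φ / cos φ₀ and k = cos φ₀ / cos φ, so h·k = 1.
At 66°: h = 0.4935, k = 2.026; principal scales a = 2.026, b = 0.4935.
sin(ω/2) = (a − b)/(a + b) = 1.533/2.520 = 0.6083, so ω = 2 arcsin(0.6083) ≈ 74.9°.

74.9°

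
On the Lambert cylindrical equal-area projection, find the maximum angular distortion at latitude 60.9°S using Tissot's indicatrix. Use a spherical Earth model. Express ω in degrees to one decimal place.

76.3°

The Lambert cylindrical equal-area projection is the cylindrical equal-area projection with its standard parallel at the equator (φ₀ = 0). Cylindrical equal-area (φ₀ = 0°): h = cos φ / cos 0° along meridians, k = cos 0° / cos φ along parallels; h·k = 1.
At 60.9°: h = 0.4863, k = 2.056; principal scales a = 2.056, b = 0.4863.
sin(ω/2) = (a − b)/(a + b) = 1.570/2.543 = 0.6174, so ω = 2 arcsin(0.6174) ≈ 76.3°.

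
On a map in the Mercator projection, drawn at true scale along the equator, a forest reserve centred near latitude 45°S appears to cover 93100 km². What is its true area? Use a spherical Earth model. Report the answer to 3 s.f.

The Mercator projection is conformal; its linear scale factor is the same in every direction and equals sec φ = 1/cos φ.
Areal scale = k² = sec²φ = 1/cos²(45°) = 1/0.7071² = 2.000.
True area = apparent / (areal scale) = 93100 / 2.000 ≈ 46600 km².

46600 km²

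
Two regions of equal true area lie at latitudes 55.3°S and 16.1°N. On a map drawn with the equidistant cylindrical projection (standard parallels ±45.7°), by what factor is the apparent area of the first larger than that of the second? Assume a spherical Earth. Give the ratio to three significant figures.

1.69

The equidistant cylindrical projection with φ₀ = 45.7° has h = 1 (meridians true) and k = cos φ₀ / cos φ along parallels.
Areal scale at 55.3°: h·k = 1.000 × 1.227 = 1.227.
Areal scale at 16.1°: h·k = 1.000 × 0.7269 = 0.7269.
Ratio = 1.227/0.7269 ≈ 1.69.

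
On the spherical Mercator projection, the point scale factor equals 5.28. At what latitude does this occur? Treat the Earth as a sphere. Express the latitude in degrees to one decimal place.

79.1°

Mercator scale is k = sec φ = 1/cos φ.
1/cos φ = 5.28  ⇒  cos φ = 0.1894  ⇒  φ = arccos(0.1894) ≈ 79.1°.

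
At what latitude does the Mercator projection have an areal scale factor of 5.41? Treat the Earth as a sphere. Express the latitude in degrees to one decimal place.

Mercator areal scale is sec²φ.
sec²φ = 5.41  ⇒  cos²φ = 0.1848  ⇒  cos φ = 0.4299.
φ = arccos(0.4299) ≈ 64.5°.

64.5°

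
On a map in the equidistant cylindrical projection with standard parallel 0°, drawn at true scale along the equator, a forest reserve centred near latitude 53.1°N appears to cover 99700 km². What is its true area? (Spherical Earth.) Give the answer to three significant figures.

Plate carrée maps x = Rλ, y = Rφ. The meridian scale is h = 1 and the parallel scale is k = 1/cos φ = sec φ.
Areal scale = h·k = 1 × sec φ; at 53.1°, h = 1.000, k = 1.666, so h·k = 1.666.
True area = apparent / (areal scale) = 99700 / 1.666 ≈ 59900 km².

59900 km²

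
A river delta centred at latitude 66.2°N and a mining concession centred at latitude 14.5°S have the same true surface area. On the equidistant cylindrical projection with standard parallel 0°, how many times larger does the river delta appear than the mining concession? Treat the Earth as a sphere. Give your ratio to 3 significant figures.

In the plate carrée (x = Rλ, y = Rφ), meridians are true-scale (h = 1) and parallels are stretched by k = sec φ.
Areal scale at 66.2°: h·k = 1.000 × 2.478 = 2.478.
Areal scale at 14.5°: h·k = 1.000 × 1.033 = 1.033.
Ratio = 2.478/1.033 ≈ 2.40.

2.40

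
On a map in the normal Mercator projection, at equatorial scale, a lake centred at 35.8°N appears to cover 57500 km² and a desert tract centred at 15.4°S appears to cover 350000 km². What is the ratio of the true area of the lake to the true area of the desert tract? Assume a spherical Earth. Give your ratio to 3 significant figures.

0.116

Mercator's areal exaggeration is sec²φ; hence true area = (apparent area) · cos²φ.
True area of lake: 57500 × cos²(35.8°) = 57500 × 0.6578 = 37820 km².
True area of desert tract: 350000 × cos²(15.4°) = 350000 × 0.9295 = 325300 km².
Ratio = 37820 / 325300 ≈ 0.116.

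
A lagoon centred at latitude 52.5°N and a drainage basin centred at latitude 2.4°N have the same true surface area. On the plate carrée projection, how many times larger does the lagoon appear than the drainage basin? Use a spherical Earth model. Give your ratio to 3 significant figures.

1.64

Plate carrée maps x = Rλ, y = Rφ. The meridian scale is h = 1 and the parallel scale is k = 1/cos φ = sec φ.
Areal scale at 52.5°: h·k = 1.000 × 1.643 = 1.643.
Areal scale at 2.4°: h·k = 1.000 × 1.001 = 1.001.
Ratio = 1.643/1.001 ≈ 1.64.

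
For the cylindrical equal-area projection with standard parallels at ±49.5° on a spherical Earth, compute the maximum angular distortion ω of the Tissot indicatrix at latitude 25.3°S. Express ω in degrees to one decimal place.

37.2°

Cylindrical equal-area (φ₀ = 49.5°): h = cos φ / cos 49.5° along meridians, k = cos 49.5° / cos φ along parallels; h·k = 1.
At 25.3°: h = 1.392, k = 0.7184; principal scales a = 1.392, b = 0.7184.
sin(ω/2) = (a − b)/(a + b) = 0.6737/2.110 = 0.3192, so ω = 2 arcsin(0.3192) ≈ 37.2°.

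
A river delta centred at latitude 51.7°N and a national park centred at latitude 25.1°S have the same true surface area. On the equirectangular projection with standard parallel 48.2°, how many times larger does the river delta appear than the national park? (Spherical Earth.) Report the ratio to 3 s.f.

1.46

The equidistant cylindrical projection with φ₀ = 48.2° has h = 1 (meridians true) and k = cos φ₀ / cos φ along parallels.
Areal scale at 51.7°: h·k = 1.000 × 1.075 = 1.075.
Areal scale at 25.1°: h·k = 1.000 × 0.7360 = 0.7360.
Ratio = 1.075/0.7360 ≈ 1.46.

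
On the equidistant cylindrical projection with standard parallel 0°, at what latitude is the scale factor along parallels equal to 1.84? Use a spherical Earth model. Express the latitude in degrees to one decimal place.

Plate carrée: h = 1, k = sec φ along parallels.
sec φ = 1.84  ⇒  cos φ = 0.5435  ⇒  φ ≈ 57.1°.

57.1°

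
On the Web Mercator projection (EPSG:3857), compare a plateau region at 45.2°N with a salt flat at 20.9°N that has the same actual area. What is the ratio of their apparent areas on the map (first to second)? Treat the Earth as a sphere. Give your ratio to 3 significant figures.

1.76

On Mercator, area is exaggerated by sec²φ = 1/cos²φ.
At 45.2°: sec²(45.2°) = 1/0.7046² = 2.014.
At 20.9°: sec²(20.9°) = 1/0.9342² = 1.146.
Ratio = 2.014/1.146 = cos²(20.9°)/cos²(45.2°) ≈ 1.76.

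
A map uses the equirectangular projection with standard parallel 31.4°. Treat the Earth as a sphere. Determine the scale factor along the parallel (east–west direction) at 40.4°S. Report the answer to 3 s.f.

1.12

With standard parallel φ₀ = 31.4°, the equirectangular projection gives x = Rλ cos φ₀, y = Rφ, so h = 1 and k = cos 31.4° / cos φ.
k = cos 31.4° / cos 40.4° = 0.8536/0.7615 = 1.121.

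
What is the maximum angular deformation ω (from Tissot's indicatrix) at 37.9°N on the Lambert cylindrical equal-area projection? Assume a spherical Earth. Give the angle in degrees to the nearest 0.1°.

The Lambert cylindrical equal-area projection is the cylindrical equal-area projection with its standard parallel at the equator (φ₀ = 0). Cylindrical equal-area (φ₀ = 0°): h = cos φ / cos 0° along meridians, k = cos 0° / cos φ along parallels; h·k = 1.
At 37.9°: h = 0.7891, k = 1.267; principal scales a = 1.267, b = 0.7891.
sin(ω/2) = (a − b)/(a + b) = 0.4782/2.056 = 0.2325, so ω = 2 arcsin(0.2325) ≈ 26.9°.

26.9°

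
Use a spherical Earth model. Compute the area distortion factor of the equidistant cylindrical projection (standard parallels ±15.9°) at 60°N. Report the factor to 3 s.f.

With standard parallel φ₀ = 15.9°, the equirectangular projection gives x = Rλ cos φ₀, y = Rφ, so h = 1 and k = cos 15.9° / cos φ.
Areal scale = h·k = 1 × cos φ₀ / cos φ; at 60°, h = 1.000, k = 1.923, so h·k = 1.923.

1.92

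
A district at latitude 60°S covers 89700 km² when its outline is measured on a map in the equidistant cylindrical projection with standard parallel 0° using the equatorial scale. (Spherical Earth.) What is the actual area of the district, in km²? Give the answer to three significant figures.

For the equirectangular projection with φ₀ = 0 (plate carrée), h = 1 along meridians and k = sec φ along parallels.
Areal scale = h·k = 1 × sec φ; at 60°, h = 1.000, k = 2.000, so h·k = 2.000.
True area = apparent / (areal scale) = 89700 / 2.000 ≈ 44900 km².

44900 km²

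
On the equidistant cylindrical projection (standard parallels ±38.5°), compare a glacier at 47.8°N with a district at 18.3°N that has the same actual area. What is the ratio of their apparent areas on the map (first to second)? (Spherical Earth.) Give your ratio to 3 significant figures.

The equidistant cylindrical projection with φ₀ = 38.5° has h = 1 (meridians true) and k = cos φ₀ / cos φ along parallels.
Areal scale at 47.8°: h·k = 1.000 × 1.165 = 1.165.
Areal scale at 18.3°: h·k = 1.000 × 0.8243 = 0.8243.
Ratio = 1.165/0.8243 ≈ 1.41.

1.41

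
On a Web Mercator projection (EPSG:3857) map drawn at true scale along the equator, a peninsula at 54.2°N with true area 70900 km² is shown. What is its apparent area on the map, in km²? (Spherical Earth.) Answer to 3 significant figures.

207000 km²

The Mercator projection is conformal; its linear scale factor is the same in every direction and equals sec φ = 1/cos φ.
Areal scale = k² = sec²φ = 1/cos²(54.2°) = 1/0.5850² = 2.922.
Apparent area = 70900 × 2.922 ≈ 207000 km².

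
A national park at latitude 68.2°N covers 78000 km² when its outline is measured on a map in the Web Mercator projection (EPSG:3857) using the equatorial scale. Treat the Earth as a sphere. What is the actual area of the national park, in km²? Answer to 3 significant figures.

Mercator is conformal, so the point scale is isotropic: h = k = sec φ = 1/cos φ.
Areal scale = k² = sec²φ = 1/cos²(68.2°) = 1/0.3714² = 7.251.
True area = apparent / (areal scale) = 78000 / 7.251 ≈ 10800 km².

10800 km²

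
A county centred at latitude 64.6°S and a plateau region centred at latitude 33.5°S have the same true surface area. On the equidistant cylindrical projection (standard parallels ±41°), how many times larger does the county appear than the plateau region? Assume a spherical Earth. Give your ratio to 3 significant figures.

1.94

In the equirectangular projection with standard parallel φ₀ = 41° (x = Rλ cos φ₀, y = Rφ), meridians are true-scale (h = 1) and the parallel scale is k = cos φ₀ / cos φ.
Areal scale at 64.6°: h·k = 1.000 × 1.759 = 1.759.
Areal scale at 33.5°: h·k = 1.000 × 0.9051 = 0.9051.
Ratio = 1.759/0.9051 ≈ 1.94.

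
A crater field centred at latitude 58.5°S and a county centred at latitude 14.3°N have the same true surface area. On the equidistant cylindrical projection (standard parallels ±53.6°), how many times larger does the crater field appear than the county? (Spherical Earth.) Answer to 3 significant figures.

In the equirectangular projection with standard parallel φ₀ = 53.6° (x = Rλ cos φ₀, y = Rφ), meridians are true-scale (h = 1) and the parallel scale is k = cos φ₀ / cos φ.
Areal scale at 58.5°: h·k = 1.000 × 1.136 = 1.136.
Areal scale at 14.3°: h·k = 1.000 × 0.6124 = 0.6124.
Ratio = 1.136/0.6124 ≈ 1.85.

1.85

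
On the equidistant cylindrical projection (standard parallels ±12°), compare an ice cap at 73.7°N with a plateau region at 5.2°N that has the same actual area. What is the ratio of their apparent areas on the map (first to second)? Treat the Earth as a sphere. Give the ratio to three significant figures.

The equidistant cylindrical projection with φ₀ = 12° has h = 1 (meridians true) and k = cos φ₀ / cos φ along parallels.
Areal scale at 73.7°: h·k = 1.000 × 3.485 = 3.485.
Areal scale at 5.2°: h·k = 1.000 × 0.9822 = 0.9822.
Ratio = 3.485/0.9822 ≈ 3.55.

3.55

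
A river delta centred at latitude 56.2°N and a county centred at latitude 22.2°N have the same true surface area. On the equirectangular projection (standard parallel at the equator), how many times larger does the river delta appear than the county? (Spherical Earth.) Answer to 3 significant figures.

1.66

Plate carrée maps x = Rλ, y = Rφ. The meridian scale is h = 1 and the parallel scale is k = 1/cos φ = sec φ.
Areal scale at 56.2°: h·k = 1.000 × 1.798 = 1.798.
Areal scale at 22.2°: h·k = 1.000 × 1.080 = 1.080.
Ratio = 1.798/1.080 ≈ 1.66.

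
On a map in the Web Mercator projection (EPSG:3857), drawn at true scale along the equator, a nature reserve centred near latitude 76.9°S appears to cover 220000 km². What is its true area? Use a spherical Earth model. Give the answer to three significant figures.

11300 km²

The Mercator projection is conformal; its linear scale factor is the same in every direction and equals sec φ = 1/cos φ.
Areal scale = k² = sec²φ = 1/cos²(76.9°) = 1/0.2267² = 19.47.
True area = apparent / (areal scale) = 220000 / 19.47 ≈ 11300 km².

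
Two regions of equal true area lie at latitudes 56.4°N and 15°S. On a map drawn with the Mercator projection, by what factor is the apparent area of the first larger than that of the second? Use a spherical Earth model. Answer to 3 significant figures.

3.05

Mercator areal scale is sec²φ.
At 56.4°: sec²(56.4°) = 1/0.5534² = 3.265.
At 15°: sec²(15°) = 1/0.9659² = 1.072.
Ratio = 3.265/1.072 = cos²(15°)/cos²(56.4°) ≈ 3.05.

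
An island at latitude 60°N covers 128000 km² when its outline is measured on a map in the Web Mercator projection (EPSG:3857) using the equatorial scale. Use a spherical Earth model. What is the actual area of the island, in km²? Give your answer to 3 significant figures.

The Mercator projection is conformal; its linear scale factor is the same in every direction and equals sec φ = 1/cos φ.
Areal scale = k² = sec²φ = 1/cos²(60°) = 1/0.5000² = 4.000.
True area = apparent / (areal scale) = 128000 / 4.000 ≈ 32000 km².

32000 km²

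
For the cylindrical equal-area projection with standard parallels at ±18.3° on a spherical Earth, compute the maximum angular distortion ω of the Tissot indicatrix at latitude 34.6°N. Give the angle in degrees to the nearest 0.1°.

For cylindrical equal-area with standard parallel φ₀, h = cos φ / cos φ₀ and k = cos φ₀ / cos φ, so h·k = 1.
At 34.6°: h = 0.8670, k = 1.153; principal scales a = 1.153, b = 0.8670.
sin(ω/2) = (a − b)/(a + b) = 0.2864/2.020 = 0.1418, so ω = 2 arcsin(0.1418) ≈ 16.3°.

16.3°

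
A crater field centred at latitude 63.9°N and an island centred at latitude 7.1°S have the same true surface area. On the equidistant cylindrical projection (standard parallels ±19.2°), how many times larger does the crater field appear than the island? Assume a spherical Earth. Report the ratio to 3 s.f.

With standard parallel φ₀ = 19.2°, the equirectangular projection gives x = Rλ cos φ₀, y = Rφ, so h = 1 and k = cos 19.2° / cos φ.
Areal scale at 63.9°: h·k = 1.000 × 2.147 = 2.147.
Areal scale at 7.1°: h·k = 1.000 × 0.9517 = 0.9517.
Ratio = 2.147/0.9517 ≈ 2.26.

2.26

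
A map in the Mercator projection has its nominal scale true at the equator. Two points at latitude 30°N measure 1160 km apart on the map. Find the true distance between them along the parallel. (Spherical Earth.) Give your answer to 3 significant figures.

The Mercator projection is conformal; its linear scale factor is the same in every direction and equals sec φ = 1/cos φ.
Along the parallel at 30°, map distances are exaggerated by k = sec 30° = 1.155.
True distance = 1160 / 1.155 = 1160 × cos 30° ≈ 1000 km.

1000 km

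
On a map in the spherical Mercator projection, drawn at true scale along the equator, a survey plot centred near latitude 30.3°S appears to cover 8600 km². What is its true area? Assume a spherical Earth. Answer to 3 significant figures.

6410 km²

The Mercator projection is conformal; its linear scale factor is the same in every direction and equals sec φ = 1/cos φ.
Areal scale = k² = sec²φ = 1/cos²(30.3°) = 1/0.8634² = 1.341.
True area = apparent / (areal scale) = 8600 / 1.341 ≈ 6410 km².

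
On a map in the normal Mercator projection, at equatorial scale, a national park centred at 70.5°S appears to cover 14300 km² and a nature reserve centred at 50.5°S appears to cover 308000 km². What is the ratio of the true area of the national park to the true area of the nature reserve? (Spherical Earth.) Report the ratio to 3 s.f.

Mercator's areal exaggeration is sec²φ; hence true area = (apparent area) · cos²φ.
True area of national park: 14300 × cos²(70.5°) = 14300 × 0.1114 = 1593 km².
True area of nature reserve: 308000 × cos²(50.5°) = 308000 × 0.4046 = 124600 km².
Ratio = 1593 / 124600 ≈ 0.0128.

0.0128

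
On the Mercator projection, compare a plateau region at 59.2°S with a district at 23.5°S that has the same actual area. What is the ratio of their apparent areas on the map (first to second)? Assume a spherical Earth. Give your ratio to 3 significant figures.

3.21

On Mercator, area is exaggerated by sec²φ = 1/cos²φ.
At 59.2°: sec²(59.2°) = 1/0.5120² = 3.814.
At 23.5°: sec²(23.5°) = 1/0.9171² = 1.189.
Ratio = 3.814/1.189 = cos²(23.5°)/cos²(59.2°) ≈ 3.21.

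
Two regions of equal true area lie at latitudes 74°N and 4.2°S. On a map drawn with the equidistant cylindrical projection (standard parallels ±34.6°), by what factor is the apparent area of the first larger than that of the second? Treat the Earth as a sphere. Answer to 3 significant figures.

3.62

In the equirectangular projection with standard parallel φ₀ = 34.6° (x = Rλ cos φ₀, y = Rφ), meridians are true-scale (h = 1) and the parallel scale is k = cos φ₀ / cos φ.
Areal scale at 74°: h·k = 1.000 × 2.986 = 2.986.
Areal scale at 4.2°: h·k = 1.000 × 0.8254 = 0.8254.
Ratio = 2.986/0.8254 ≈ 3.62.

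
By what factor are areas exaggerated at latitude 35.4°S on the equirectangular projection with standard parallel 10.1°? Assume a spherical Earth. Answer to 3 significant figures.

The equidistant cylindrical projection with φ₀ = 10.1° has h = 1 (meridians true) and k = cos φ₀ / cos φ along parallels.
Areal scale = h·k = 1 × cos φ₀ / cos φ; at 35.4°, h = 1.000, k = 1.208, so h·k = 1.208.

1.21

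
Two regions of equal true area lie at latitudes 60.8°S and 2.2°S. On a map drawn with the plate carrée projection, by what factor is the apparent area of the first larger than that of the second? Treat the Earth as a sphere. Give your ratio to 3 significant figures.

2.05

Plate carrée maps x = Rλ, y = Rφ. The meridian scale is h = 1 and the parallel scale is k = 1/cos φ = sec φ.
Areal scale at 60.8°: h·k = 1.000 × 2.050 = 2.050.
Areal scale at 2.2°: h·k = 1.000 × 1.001 = 1.001.
Ratio = 2.050/1.001 ≈ 2.05.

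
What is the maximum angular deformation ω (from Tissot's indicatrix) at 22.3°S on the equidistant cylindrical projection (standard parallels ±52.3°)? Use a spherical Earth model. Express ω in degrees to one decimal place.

23.6°

The equidistant cylindrical projection with φ₀ = 52.3° has h = 1 (meridians true) and k = cos φ₀ / cos φ along parallels.
At 22.3°: h = 1.000, k = 0.6610; principal scales a = 1.000, b = 0.6610.
sin(ω/2) = (a − b)/(a + b) = 0.3390/1.661 = 0.2041, so ω = 2 arcsin(0.2041) ≈ 23.6°.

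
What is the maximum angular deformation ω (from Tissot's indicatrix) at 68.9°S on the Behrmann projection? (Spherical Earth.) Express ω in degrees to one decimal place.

89.7°

Behrmann is a cylindrical equal-area projection with standard parallels at ±30°. A cylindrical equal-area projection with standard parallel φ₀ has meridian scale h = cos φ / cos φ₀ and parallel scale k = cos φ₀ / cos φ (so areas are preserved, h·k = 1).
At 68.9°: h = 0.4157, k = 2.406; principal scales a = 2.406, b = 0.4157.
sin(ω/2) = (a − b)/(a + b) = 1.990/2.821 = 0.7053, so ω = 2 arcsin(0.7053) ≈ 89.7°.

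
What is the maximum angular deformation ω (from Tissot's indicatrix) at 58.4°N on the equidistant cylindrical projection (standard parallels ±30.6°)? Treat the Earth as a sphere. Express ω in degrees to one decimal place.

With standard parallel φ₀ = 30.6°, the equirectangular projection gives x = Rλ cos φ₀, y = Rφ, so h = 1 and k = cos 30.6° / cos φ.
At 58.4°: h = 1.000, k = 1.643; principal scales a = 1.643, b = 1.000.
sin(ω/2) = (a − b)/(a + b) = 0.6427/2.643 = 0.2432, so ω = 2 arcsin(0.2432) ≈ 28.2°.

28.2°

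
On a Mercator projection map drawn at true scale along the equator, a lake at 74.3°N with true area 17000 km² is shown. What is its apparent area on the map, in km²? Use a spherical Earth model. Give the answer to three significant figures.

For Mercator, h = k = sec φ (a conformal cylindrical projection has a single point scale, 1/cos φ).
Areal scale = k² = sec²φ = 1/cos²(74.3°) = 1/0.2706² = 13.66.
Apparent area = 17000 × 13.66 ≈ 232000 km².

232000 km²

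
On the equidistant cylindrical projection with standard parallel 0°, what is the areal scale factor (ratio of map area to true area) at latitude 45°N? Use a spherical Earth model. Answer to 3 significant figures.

For the equirectangular projection with φ₀ = 0 (plate carrée), h = 1 along meridians and k = sec φ along parallels.
Areal scale = h·k = 1 × sec φ; at 45°, h = 1.000, k = 1.414, so h·k = 1.414.

1.41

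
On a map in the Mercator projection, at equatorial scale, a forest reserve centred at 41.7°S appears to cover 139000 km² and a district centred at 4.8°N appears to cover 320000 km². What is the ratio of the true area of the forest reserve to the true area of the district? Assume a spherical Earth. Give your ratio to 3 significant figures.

Since Mercator area scale is 1/cos²φ, the true area equals the apparent area multiplied by cos²φ.
True area of forest reserve: 139000 × cos²(41.7°) = 139000 × 0.5575 = 77490 km².
True area of district: 320000 × cos²(4.8°) = 320000 × 0.9930 = 317800 km².
Ratio = 77490 / 317800 ≈ 0.244.

0.244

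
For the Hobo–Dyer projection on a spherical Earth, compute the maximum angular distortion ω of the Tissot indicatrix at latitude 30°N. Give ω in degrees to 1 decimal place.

10.0°

Hobo–Dyer is a cylindrical equal-area projection with standard parallels at ±37.5°. For cylindrical equal-area with standard parallel φ₀, h = cos φ / cos φ₀ and k = cos φ₀ / cos φ, so h·k = 1.
At 30°: h = 1.092, k = 0.9161; principal scales a = 1.092, b = 0.9161.
sin(ω/2) = (a − b)/(a + b) = 0.1755/2.008 = 0.08742, so ω = 2 arcsin(0.08742) ≈ 10.0°.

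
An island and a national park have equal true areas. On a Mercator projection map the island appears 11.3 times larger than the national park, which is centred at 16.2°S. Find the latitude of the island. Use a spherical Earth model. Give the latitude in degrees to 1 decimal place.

For equal true areas on Mercator, apparent areas scale as sec²φ, so the ratio is cos²φ₂ / cos²φ₁.
cos²φ₂ / cos²φ₁ = 11.3  ⇒  cos φ₁ = cos 16.2° / √11.3 = 0.9603/3.362 = 0.2857.
φ₁ = arccos(0.2857) ≈ 73.4°.

73.4°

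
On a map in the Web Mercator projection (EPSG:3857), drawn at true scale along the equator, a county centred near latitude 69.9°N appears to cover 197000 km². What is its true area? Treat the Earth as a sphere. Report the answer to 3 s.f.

Mercator is conformal, so the point scale is isotropic: h = k = sec φ = 1/cos φ.
Areal scale = k² = sec²φ = 1/cos²(69.9°) = 1/0.3437² = 8.467.
True area = apparent / (areal scale) = 197000 / 8.467 ≈ 23300 km².

23300 km²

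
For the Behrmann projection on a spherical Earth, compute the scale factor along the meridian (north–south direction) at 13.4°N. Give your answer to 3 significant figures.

1.12

Behrmann is a cylindrical equal-area projection with standard parallels at ±30°. Cylindrical equal-area (φ₀ = 30°): h = cos φ / cos 30° along meridians, k = cos 30° / cos φ along parallels; h·k = 1.
h = cos 13.4° / cos 30° = 0.9728/0.8660 = 1.123.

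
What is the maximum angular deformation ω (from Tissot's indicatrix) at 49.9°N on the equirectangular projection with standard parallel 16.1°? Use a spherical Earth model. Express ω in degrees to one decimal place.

The equidistant cylindrical projection with φ₀ = 16.1° has h = 1 (meridians true) and k = cos φ₀ / cos φ along parallels.
At 49.9°: h = 1.000, k = 1.492; principal scales a = 1.492, b = 1.000.
sin(ω/2) = (a − b)/(a + b) = 0.4916/2.492 = 0.1973, so ω = 2 arcsin(0.1973) ≈ 22.8°.

22.8°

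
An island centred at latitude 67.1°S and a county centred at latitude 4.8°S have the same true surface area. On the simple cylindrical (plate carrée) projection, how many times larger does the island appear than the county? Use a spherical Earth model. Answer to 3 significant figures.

2.56

For the equirectangular projection with φ₀ = 0 (plate carrée), h = 1 along meridians and k = sec φ along parallels.
Areal scale at 67.1°: h·k = 1.000 × 2.570 = 2.570.
Areal scale at 4.8°: h·k = 1.000 × 1.004 = 1.004.
Ratio = 2.570/1.004 ≈ 2.56.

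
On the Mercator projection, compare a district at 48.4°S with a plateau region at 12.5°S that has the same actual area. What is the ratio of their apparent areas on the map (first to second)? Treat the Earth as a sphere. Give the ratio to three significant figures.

On Mercator, area is exaggerated by sec²φ = 1/cos²φ.
At 48.4°: sec²(48.4°) = 1/0.6639² = 2.269.
At 12.5°: sec²(12.5°) = 1/0.9763² = 1.049.
Ratio = 2.269/1.049 = cos²(12.5°)/cos²(48.4°) ≈ 2.16.

2.16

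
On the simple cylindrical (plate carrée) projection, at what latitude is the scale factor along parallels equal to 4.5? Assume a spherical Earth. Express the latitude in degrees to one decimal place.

Plate carrée: h = 1, k = sec φ along parallels.
sec φ = 4.5  ⇒  cos φ = 0.2222  ⇒  φ ≈ 77.2°.

77.2°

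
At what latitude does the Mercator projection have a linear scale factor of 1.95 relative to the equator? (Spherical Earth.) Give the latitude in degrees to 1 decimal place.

Mercator scale is k = sec φ = 1/cos φ.
1/cos φ = 1.95  ⇒  cos φ = 0.5128  ⇒  φ = arccos(0.5128) ≈ 59.1°.

59.1°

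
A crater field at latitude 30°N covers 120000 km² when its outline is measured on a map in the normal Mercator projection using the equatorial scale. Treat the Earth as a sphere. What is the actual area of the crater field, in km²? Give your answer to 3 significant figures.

90000 km²

The Mercator projection is conformal; its linear scale factor is the same in every direction and equals sec φ = 1/cos φ.
Areal scale = k² = sec²φ = 1/cos²(30°) = 1/0.8660² = 1.333.
True area = apparent / (areal scale) = 120000 / 1.333 ≈ 90000 km².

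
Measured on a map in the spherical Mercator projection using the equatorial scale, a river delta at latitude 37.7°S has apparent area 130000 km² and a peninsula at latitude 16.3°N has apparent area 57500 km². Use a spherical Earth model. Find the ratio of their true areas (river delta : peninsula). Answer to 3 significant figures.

1.54

Mercator's areal exaggeration is sec²φ; hence true area = (apparent area) · cos²φ.
True area of river delta: 130000 × cos²(37.7°) = 130000 × 0.6260 = 81380 km².
True area of peninsula: 57500 × cos²(16.3°) = 57500 × 0.9212 = 52970 km².
Ratio = 81380 / 52970 ≈ 1.54.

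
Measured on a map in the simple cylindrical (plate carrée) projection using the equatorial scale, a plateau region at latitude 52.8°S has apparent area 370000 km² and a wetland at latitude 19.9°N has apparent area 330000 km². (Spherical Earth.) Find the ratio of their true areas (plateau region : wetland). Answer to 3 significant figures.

0.721

Plate carrée has h = 1 and k = sec φ, giving areal scale sec φ; true area = (apparent area) · cos φ.
True area of plateau region: 370000 × cos(52.8°) = 370000 × 0.6046 = 223700 km².
True area of wetland: 330000 × cos(19.9°) = 330000 × 0.9403 = 310300 km².
Ratio = 223700 / 310300 ≈ 0.721.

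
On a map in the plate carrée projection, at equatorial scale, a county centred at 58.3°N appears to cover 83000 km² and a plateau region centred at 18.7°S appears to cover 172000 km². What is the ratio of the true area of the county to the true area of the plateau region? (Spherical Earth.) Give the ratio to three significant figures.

Plate carrée has h = 1 and k = sec φ, giving areal scale sec φ; true area = (apparent area) · cos φ.
True area of county: 83000 × cos(58.3°) = 83000 × 0.5255 = 43610 km².
True area of plateau region: 172000 × cos(18.7°) = 172000 × 0.9472 = 162900 km².
Ratio = 43610 / 162900 ≈ 0.268.

0.268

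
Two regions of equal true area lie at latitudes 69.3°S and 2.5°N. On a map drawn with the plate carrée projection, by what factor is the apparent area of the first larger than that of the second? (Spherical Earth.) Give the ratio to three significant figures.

In the plate carrée (x = Rλ, y = Rφ), meridians are true-scale (h = 1) and parallels are stretched by k = sec φ.
Areal scale at 69.3°: h·k = 1.000 × 2.829 = 2.829.
Areal scale at 2.5°: h·k = 1.000 × 1.001 = 1.001.
Ratio = 2.829/1.001 ≈ 2.83.

2.83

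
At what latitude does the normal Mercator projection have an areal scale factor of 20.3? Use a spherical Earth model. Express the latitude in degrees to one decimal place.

Mercator areal scale is sec²φ.
sec²φ = 20.3  ⇒  cos²φ = 0.04926  ⇒  cos φ = 0.2219.
φ = arccos(0.2219) ≈ 77.2°.

77.2°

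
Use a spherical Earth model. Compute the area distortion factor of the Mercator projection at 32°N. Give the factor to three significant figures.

Mercator is conformal, so the point scale is isotropic: h = k = sec φ = 1/cos φ.
Areal scale = k² = sec²φ = 1/cos²(32°) = 1/0.8480² = 1.390.

1.39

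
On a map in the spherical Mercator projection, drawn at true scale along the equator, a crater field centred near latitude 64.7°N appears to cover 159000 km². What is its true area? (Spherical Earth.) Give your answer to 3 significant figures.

29000 km²

For Mercator, h = k = sec φ (a conformal cylindrical projection has a single point scale, 1/cos φ).
Areal scale = k² = sec²φ = 1/cos²(64.7°) = 1/0.4274² = 5.475.
True area = apparent / (areal scale) = 159000 / 5.475 ≈ 29000 km².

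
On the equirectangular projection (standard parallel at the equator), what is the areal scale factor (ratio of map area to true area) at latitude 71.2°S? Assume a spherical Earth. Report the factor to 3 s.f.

For the equirectangular projection with φ₀ = 0 (plate carrée), h = 1 along meridians and k = sec φ along parallels.
Areal scale = h·k = 1 × sec φ; at 71.2°, h = 1.000, k = 3.103, so h·k = 3.103.

3.10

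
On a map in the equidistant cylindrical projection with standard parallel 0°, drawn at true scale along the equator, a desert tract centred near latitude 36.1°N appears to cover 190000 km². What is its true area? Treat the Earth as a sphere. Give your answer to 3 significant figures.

154000 km²

For the equirectangular projection with φ₀ = 0 (plate carrée), h = 1 along meridians and k = sec φ along parallels.
Areal scale = h·k = 1 × sec φ; at 36.1°, h = 1.000, k = 1.238, so h·k = 1.238.
True area = apparent / (areal scale) = 190000 / 1.238 ≈ 154000 km².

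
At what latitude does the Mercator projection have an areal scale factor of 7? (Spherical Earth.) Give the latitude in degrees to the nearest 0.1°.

67.8°

Mercator areal scale is sec²φ.
sec²φ = 7  ⇒  cos²φ = 0.1429  ⇒  cos φ = 0.3780.
φ = arccos(0.3780) ≈ 67.8°.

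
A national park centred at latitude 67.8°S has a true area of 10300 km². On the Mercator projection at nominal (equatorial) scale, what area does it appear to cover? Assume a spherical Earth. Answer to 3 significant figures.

72100 km²

For Mercator, h = k = sec φ (a conformal cylindrical projection has a single point scale, 1/cos φ).
Areal scale = k² = sec²φ = 1/cos²(67.8°) = 1/0.3778² = 7.005.
Apparent area = 10300 × 7.005 ≈ 72100 km².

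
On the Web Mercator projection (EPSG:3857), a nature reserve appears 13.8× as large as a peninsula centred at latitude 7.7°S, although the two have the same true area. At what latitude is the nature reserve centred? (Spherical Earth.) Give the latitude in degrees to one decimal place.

On Mercator, (apparent₁)/(apparent₂) = sec²φ₁ / sec²φ₂ when true areas are equal.
cos²φ₂ / cos²φ₁ = 13.8  ⇒  cos φ₁ = cos 7.7° / √13.8 = 0.9910/3.715 = 0.2668.
φ₁ = arccos(0.2668) ≈ 74.5°.

74.5°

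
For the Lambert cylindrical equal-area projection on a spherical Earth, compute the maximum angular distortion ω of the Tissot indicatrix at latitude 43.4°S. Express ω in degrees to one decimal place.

The Lambert cylindrical equal-area projection is the cylindrical equal-area projection with its standard parallel at the equator (φ₀ = 0). A cylindrical equal-area projection with standard parallel φ₀ has meridian scale h = cos φ / cos φ₀ and parallel scale k = cos φ₀ / cos φ (so areas are preserved, h·k = 1).
At 43.4°: h = 0.7266, k = 1.376; principal scales a = 1.376, b = 0.7266.
sin(ω/2) = (a − b)/(a + b) = 0.6497/2.103 = 0.3090, so ω = 2 arcsin(0.3090) ≈ 36.0°.

36.0°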